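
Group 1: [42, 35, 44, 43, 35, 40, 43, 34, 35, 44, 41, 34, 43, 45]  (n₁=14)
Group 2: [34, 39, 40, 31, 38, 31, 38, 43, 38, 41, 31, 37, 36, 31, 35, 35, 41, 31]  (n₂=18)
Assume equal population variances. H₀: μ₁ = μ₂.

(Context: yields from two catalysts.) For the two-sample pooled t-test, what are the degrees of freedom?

df = n₁ + n₂ − 2 = 14 + 18 − 2 = 30

degrees of freedom = 30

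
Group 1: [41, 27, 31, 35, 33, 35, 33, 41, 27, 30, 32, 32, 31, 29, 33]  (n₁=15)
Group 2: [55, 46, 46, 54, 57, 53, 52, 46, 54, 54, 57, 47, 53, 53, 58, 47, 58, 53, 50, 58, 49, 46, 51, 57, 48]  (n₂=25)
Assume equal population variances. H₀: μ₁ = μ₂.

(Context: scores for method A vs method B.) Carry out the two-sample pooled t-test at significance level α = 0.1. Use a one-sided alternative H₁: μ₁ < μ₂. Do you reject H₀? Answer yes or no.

x̄₁=32.667, s₁=4.152, n₁=15
x̄₂=52.080, s₂=4.242, n₂=25
s_p² = [14·4.152² + 24·4.242²]/38 = 17.7151
SE = √(s_p²·(1/15+1/25)) = 1.3746
t = (32.667−52.080)/1.3746 = -14.1226
df = 38
p-value (one-sided, H₁ less) = 0.00000
At α=0.1: p < α → reject H₀

reject H₀: yes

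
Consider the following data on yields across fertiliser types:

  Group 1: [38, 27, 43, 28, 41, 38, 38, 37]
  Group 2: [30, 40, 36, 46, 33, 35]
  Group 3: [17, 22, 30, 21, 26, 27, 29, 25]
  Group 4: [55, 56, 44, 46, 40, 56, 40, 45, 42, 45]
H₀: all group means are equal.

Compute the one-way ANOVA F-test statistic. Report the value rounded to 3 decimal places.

test statistic = 23.117

Group means [36.25, 36.67, 24.62, 46.90], grand mean 36.750
SSB = Σnᵢ(x̄ᵢ−x̄)² = 2208.392; SSW = ΣΣ(x−x̄ᵢ)² = 891.608
MSB = 2208.392/3 = 736.1306; MSW = 891.608/28 = 31.8432
F = MSB/MSW = 23.1174
df = (3, 28)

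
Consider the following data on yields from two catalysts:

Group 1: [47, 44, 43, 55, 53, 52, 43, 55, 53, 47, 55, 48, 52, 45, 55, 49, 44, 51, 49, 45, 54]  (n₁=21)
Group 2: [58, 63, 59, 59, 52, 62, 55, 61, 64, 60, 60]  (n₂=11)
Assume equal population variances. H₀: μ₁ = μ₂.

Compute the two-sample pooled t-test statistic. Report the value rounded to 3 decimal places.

x̄₁=49.476, s₁=4.366, n₁=21
x̄₂=59.364, s₂=3.472, n₂=11
s_p² = [20·4.366² + 10·3.472²]/30 = 16.7261
SE = √(s_p²·(1/21+1/11)) = 1.5222
t = (49.476−59.364)/1.5222 = -6.4956
df = 30

test statistic = -6.496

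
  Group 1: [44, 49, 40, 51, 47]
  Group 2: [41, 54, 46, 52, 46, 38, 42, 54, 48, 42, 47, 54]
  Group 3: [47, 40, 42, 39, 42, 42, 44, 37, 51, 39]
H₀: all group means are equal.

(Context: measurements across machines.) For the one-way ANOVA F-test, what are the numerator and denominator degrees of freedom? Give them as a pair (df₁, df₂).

k = 3 groups, N = 27 total
df = (k−1, N−k) = (3−1, 27−3) = (2, 24)

degrees of freedom = [2, 24]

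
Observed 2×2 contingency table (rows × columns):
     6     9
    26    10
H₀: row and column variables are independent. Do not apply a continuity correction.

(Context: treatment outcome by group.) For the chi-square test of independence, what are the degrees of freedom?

df = (r−1)(c−1) = (2−1)·(2−1) = 1

degrees of freedom = 1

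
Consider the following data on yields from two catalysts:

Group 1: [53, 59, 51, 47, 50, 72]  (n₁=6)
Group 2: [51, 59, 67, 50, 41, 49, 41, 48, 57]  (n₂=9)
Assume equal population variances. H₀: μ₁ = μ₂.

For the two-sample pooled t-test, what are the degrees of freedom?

df = n₁ + n₂ − 2 = 6 + 9 − 2 = 13

degrees of freedom = 13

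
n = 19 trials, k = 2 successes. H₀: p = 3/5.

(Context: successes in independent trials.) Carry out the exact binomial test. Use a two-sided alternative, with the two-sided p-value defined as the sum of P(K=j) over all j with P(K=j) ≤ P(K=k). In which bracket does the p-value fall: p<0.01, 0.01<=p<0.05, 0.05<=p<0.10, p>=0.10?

Exact binomial: n=19, k=2, p₀=3/5=0.6000
P(X=j) = C(n,j)·p₀^j·(1−p₀)^(n−j); p = Σ P(X=j) over j with P(X=j) ≤ P(X=2)
p-value (two-sided) = 0.00001
→ bracket: p<0.01

p-value bracket: p<0.01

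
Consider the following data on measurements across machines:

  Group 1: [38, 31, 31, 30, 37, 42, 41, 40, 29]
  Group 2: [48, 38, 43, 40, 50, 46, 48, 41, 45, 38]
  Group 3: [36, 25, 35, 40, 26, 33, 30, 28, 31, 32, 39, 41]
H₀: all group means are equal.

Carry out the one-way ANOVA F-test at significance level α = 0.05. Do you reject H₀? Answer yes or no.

reject H₀: yes

Group means [35.44, 43.70, 33.00], grand mean 37.161
SSB = Σnᵢ(x̄ᵢ−x̄)² = 661.871; SSW = ΣΣ(x−x̄ᵢ)² = 698.322
MSB = 661.871/2 = 330.9357; MSW = 698.322/28 = 24.9401
F = MSB/MSW = 13.2692
df = (2, 28)
p-value (upper-tail) = 0.00009
At α=0.05: p < α → reject H₀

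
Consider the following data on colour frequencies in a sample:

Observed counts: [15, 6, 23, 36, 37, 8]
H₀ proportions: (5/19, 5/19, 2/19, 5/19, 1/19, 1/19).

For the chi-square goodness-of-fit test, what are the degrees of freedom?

degrees of freedom = 5

df = k − 1 = 6 − 1 = 5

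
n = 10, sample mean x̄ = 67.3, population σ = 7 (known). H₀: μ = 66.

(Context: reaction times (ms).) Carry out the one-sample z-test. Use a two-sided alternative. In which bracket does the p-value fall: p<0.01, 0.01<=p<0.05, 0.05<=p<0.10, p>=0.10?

SE = σ/√n = 7/√10 = 2.2136
z = (x̄−μ₀)/SE = (67.3−66)/2.2136 = 0.5873
p-value (two-sided) = 0.55702
→ bracket: p>=0.10

p-value bracket: p>=0.10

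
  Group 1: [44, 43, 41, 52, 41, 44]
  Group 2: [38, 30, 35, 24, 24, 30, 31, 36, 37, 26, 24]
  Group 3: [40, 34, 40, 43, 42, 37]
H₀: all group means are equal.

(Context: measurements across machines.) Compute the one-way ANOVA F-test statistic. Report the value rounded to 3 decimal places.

Group means [44.17, 30.45, 39.33], grand mean 36.348
SSB = Σnᵢ(x̄ᵢ−x̄)² = 802.323; SSW = ΣΣ(x−x̄ᵢ)² = 434.894
MSB = 802.323/2 = 401.1617; MSW = 434.894/20 = 21.7447
F = MSB/MSW = 18.4487
df = (2, 20)

test statistic = 18.449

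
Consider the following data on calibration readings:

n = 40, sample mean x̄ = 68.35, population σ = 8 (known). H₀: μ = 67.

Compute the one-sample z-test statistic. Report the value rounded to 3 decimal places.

test statistic = 1.067

SE = σ/√n = 8/√40 = 1.2649
z = (x̄−μ₀)/SE = (68.35−67)/1.2649 = 1.0673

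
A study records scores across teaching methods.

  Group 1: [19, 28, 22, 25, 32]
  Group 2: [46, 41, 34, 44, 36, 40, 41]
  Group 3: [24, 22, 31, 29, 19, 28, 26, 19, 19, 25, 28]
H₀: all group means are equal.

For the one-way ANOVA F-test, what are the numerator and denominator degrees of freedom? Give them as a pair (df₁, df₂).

degrees of freedom = [2, 20]

k = 3 groups, N = 23 total
df = (k−1, N−k) = (3−1, 23−3) = (2, 20)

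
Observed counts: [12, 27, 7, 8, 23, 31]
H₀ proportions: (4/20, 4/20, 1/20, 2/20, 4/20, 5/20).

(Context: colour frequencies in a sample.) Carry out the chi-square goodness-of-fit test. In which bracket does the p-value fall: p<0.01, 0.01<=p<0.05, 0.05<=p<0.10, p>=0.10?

n = 108; E_i = n·p_i = [21.60, 21.60, 5.40, 10.80, 21.60, 27.00]
χ² = (12−21.60)²/21.60 + (27−21.60)²/21.60 + (7−5.40)²/5.40 + (8−10.80)²/10.80 + (23−21.60)²/21.60 + (31−27.00)²/27.00 = 7.5000
df = 5
p-value (upper-tail) = 0.18603
→ bracket: p>=0.10

p-value bracket: p>=0.10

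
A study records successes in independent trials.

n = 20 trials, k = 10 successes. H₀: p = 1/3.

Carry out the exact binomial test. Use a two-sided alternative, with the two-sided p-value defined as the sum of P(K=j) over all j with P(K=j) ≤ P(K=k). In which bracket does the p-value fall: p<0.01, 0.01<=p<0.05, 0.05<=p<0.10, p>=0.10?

Exact binomial: n=20, k=10, p₀=1/3=0.3333
P(X=j) = C(n,j)·p₀^j·(1−p₀)^(n−j); p = Σ P(X=j) over j with P(X=j) ≤ P(X=10)
p-value (two-sided) = 0.15234
→ bracket: p>=0.10

p-value bracket: p>=0.10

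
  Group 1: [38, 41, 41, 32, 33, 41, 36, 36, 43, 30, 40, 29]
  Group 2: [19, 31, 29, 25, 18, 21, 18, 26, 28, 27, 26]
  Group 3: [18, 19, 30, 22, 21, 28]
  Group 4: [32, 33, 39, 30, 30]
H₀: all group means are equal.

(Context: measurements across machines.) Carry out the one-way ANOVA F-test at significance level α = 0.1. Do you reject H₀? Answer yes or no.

Group means [36.67, 24.36, 23.00, 32.80], grand mean 29.706
SSB = Σnᵢ(x̄ᵢ−x̄)² = 1213.047; SSW = ΣΣ(x−x̄ᵢ)² = 636.012
MSB = 1213.047/3 = 404.3489; MSW = 636.012/30 = 21.2004
F = MSB/MSW = 19.0727
df = (3, 30)
p-value (upper-tail) = 0.00000
At α=0.1: p < α → reject H₀

reject H₀: yes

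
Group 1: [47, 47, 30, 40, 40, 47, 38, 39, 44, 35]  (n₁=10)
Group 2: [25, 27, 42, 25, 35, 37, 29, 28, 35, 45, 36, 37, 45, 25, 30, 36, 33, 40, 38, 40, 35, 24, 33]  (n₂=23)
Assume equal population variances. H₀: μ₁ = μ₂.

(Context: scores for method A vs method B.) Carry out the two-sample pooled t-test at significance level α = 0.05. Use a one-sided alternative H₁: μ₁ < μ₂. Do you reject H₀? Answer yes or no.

reject H₀: no

x̄₁=40.700, s₁=5.658, n₁=10
x̄₂=33.913, s₂=6.374, n₂=23
s_p² = [9·5.658² + 22·6.374²]/31 = 38.1266
SE = √(s_p²·(1/10+1/23)) = 2.3389
t = (40.700−33.913)/2.3389 = 2.9018
df = 31
p-value (one-sided, H₁ less) = 0.99661
At α=0.05: p ≥ α → fail to reject H₀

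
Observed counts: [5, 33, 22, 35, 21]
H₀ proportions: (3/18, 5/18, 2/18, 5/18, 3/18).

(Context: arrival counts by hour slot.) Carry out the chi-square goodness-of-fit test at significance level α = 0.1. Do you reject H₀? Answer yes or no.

reject H₀: yes

n = 116; E_i = n·p_i = [19.33, 32.22, 12.89, 32.22, 19.33]
χ² = (5−19.33)²/19.33 + (33−32.22)²/32.22 + (22−12.89)²/12.89 + (35−32.22)²/32.22 + (21−19.33)²/19.33 = 17.4690
df = 4
p-value (upper-tail) = 0.00157
At α=0.1: p < α → reject H₀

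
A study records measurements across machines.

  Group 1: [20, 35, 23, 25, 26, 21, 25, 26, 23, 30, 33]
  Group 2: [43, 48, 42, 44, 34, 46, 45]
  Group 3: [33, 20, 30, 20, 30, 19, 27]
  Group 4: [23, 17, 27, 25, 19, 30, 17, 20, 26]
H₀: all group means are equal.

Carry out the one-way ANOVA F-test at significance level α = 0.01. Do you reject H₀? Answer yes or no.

reject H₀: yes

Group means [26.09, 43.14, 25.57, 22.67], grand mean 28.588
SSB = Σnᵢ(x̄ᵢ−x̄)² = 1930.755; SSW = ΣΣ(x−x̄ᵢ)² = 723.481
MSB = 1930.755/3 = 643.5849; MSW = 723.481/30 = 24.1160
F = MSB/MSW = 26.6870
df = (3, 30)
p-value (upper-tail) = 0.00000
At α=0.01: p < α → reject H₀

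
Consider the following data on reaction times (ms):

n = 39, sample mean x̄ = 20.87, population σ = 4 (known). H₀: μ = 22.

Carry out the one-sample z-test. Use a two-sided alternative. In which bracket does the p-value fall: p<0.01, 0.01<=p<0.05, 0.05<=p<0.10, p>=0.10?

SE = σ/√n = 4/√39 = 0.6405
z = (x̄−μ₀)/SE = (20.87−22)/0.6405 = -1.7642
p-value (two-sided) = 0.07770
→ bracket: 0.05<=p<0.10

p-value bracket: 0.05<=p<0.10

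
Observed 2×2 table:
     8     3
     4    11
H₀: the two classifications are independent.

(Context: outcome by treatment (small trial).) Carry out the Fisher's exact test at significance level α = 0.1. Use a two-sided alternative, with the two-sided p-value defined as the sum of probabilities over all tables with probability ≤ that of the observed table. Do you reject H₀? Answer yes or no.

reject H₀: yes

Margins: r₁=11, r₂=15, c₁=12, c₂=14, n=26
p_obs = C(11,8)·C(15,4)/C(26,12); sum pmf over tables with pmf ≤ p_obs
p-value (two-sided) = 0.04474
At α=0.1: p < α → reject H₀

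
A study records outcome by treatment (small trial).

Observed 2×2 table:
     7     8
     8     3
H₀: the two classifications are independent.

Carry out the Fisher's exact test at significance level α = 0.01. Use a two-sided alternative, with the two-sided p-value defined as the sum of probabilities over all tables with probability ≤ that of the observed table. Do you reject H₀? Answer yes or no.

Margins: r₁=15, r₂=11, c₁=15, c₂=11, n=26
p_obs = C(15,7)·C(11,8)/C(26,15); sum pmf over tables with pmf ≤ p_obs
p-value (two-sided) = 0.24629
At α=0.01: p ≥ α → fail to reject H₀

reject H₀: no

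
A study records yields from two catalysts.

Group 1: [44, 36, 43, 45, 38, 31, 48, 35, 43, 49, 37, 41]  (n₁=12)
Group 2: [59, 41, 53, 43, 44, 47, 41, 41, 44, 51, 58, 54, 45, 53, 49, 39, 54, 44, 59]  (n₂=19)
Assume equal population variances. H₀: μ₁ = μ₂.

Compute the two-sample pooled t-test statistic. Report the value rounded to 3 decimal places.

x̄₁=40.833, s₁=5.491, n₁=12
x̄₂=48.368, s₂=6.593, n₂=19
s_p² = [11·5.491² + 18·6.593²]/29 = 38.4168
SE = √(s_p²·(1/12+1/19)) = 2.2855
t = (40.833−48.368)/2.2855 = -3.2970
df = 29

test statistic = -3.297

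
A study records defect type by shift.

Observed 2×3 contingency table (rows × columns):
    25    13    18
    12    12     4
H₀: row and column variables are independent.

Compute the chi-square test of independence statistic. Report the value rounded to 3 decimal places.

Row totals [56, 28], col totals [37, 25, 22], n=84
χ² = (25−24.67)²/24.67 + (13−16.67)²/16.67 + (18−14.67)²/14.67 + (12−12.33)²/12.33 + (12−8.33)²/8.33 + (4−7.33)²/7.33 = 4.7062
df = 2

test statistic = 4.706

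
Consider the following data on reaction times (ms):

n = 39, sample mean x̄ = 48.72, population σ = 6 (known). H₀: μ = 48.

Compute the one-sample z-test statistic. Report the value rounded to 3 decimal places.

SE = σ/√n = 6/√39 = 0.9608
z = (x̄−μ₀)/SE = (48.72−48)/0.9608 = 0.7494

test statistic = 0.749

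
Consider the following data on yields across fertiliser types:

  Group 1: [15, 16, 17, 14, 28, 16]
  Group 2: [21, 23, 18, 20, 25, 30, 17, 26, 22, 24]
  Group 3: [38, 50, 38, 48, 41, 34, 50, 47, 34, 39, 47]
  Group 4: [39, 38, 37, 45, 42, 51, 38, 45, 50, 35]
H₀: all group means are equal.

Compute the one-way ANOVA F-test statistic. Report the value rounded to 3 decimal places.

test statistic = 50.449

Group means [17.67, 22.60, 42.36, 42.00], grand mean 32.919
SSB = Σnᵢ(x̄ᵢ−x̄)² = 4266.478; SSW = ΣΣ(x−x̄ᵢ)² = 930.279
MSB = 4266.478/3 = 1422.1593; MSW = 930.279/33 = 28.1903
F = MSB/MSW = 50.4486
df = (3, 33)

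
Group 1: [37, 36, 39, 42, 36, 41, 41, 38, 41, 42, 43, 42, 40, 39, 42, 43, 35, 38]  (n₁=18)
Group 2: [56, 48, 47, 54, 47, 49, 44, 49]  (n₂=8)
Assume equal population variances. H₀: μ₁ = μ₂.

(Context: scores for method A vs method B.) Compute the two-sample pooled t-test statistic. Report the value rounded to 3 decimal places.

test statistic = -7.421

x̄₁=39.722, s₁=2.562, n₁=18
x̄₂=49.250, s₂=3.919, n₂=8
s_p² = [17·2.562² + 7·3.919²]/24 = 9.1296
SE = √(s_p²·(1/18+1/8)) = 1.2839
t = (39.722−49.250)/1.2839 = -7.4210
df = 24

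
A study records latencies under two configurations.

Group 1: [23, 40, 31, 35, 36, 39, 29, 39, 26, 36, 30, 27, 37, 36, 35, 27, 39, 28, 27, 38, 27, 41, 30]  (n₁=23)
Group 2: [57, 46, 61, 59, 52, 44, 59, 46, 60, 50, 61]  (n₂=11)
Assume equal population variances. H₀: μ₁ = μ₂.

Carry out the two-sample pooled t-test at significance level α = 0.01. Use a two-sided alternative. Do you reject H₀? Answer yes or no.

reject H₀: yes

x̄₁=32.870, s₁=5.446, n₁=23
x̄₂=54.091, s₂=6.640, n₂=11
s_p² = [22·5.446² + 10·6.640²]/32 = 34.1724
SE = √(s_p²·(1/23+1/11)) = 2.1430
t = (32.870−54.091)/2.1430 = -9.9027
df = 32
p-value (two-sided) = 0.00000
At α=0.01: p < α → reject H₀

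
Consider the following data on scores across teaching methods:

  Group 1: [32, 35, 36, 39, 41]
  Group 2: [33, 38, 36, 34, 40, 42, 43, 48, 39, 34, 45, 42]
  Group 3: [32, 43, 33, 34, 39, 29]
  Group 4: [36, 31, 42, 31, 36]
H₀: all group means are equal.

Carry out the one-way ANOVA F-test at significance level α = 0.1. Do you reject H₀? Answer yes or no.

reject H₀: no

Group means [36.60, 39.50, 35.00, 35.20], grand mean 37.250
SSB = Σnᵢ(x̄ᵢ−x̄)² = 114.250; SSW = ΣΣ(x−x̄ᵢ)² = 507.000
MSB = 114.250/3 = 38.0833; MSW = 507.000/24 = 21.1250
F = MSB/MSW = 1.8028
df = (3, 24)
p-value (upper-tail) = 0.17360
At α=0.1: p ≥ α → fail to reject H₀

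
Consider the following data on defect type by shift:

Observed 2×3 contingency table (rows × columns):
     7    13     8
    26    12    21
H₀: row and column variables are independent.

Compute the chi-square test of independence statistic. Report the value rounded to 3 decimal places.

Row totals [28, 59], col totals [33, 25, 29], n=87
χ² = (7−10.62)²/10.62 + (13−8.05)²/8.05 + (8−9.33)²/9.33 + (26−22.38)²/22.38 + (12−16.95)²/16.95 + (21−19.67)²/19.67 = 6.5988
df = 2

test statistic = 6.599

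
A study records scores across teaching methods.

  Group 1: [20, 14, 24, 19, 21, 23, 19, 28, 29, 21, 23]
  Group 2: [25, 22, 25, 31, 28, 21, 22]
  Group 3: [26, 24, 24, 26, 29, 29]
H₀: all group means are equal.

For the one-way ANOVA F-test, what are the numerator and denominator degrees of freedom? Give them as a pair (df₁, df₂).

k = 3 groups, N = 24 total
df = (k−1, N−k) = (3−1, 24−3) = (2, 21)

degrees of freedom = [2, 21]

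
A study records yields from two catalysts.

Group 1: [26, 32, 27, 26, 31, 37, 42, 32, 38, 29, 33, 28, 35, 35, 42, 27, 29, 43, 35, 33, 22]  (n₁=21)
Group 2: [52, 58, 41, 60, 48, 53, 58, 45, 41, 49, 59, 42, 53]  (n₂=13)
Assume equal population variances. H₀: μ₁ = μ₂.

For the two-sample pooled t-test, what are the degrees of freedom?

degrees of freedom = 32

df = n₁ + n₂ − 2 = 21 + 13 − 2 = 32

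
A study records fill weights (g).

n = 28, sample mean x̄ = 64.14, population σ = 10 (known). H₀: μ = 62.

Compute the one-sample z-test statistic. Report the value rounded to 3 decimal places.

test statistic = 1.132

SE = σ/√n = 10/√28 = 1.8898
z = (x̄−μ₀)/SE = (64.14−62)/1.8898 = 1.1324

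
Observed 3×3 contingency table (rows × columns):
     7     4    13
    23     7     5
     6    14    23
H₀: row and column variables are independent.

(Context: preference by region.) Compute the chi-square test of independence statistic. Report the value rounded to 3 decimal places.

Row totals [24, 35, 43], col totals [36, 25, 41], n=102
χ² = (7−8.47)²/8.47 + (4−5.88)²/5.88 + (13−9.65)²/9.65 + (23−12.35)²/12.35 + (7−8.58)²/8.58 + (5−14.07)²/14.07 + (6−15.18)²/15.18 + (14−10.54)²/10.54 + (23−17.28)²/17.28 = 25.9109
df = 4

test statistic = 25.911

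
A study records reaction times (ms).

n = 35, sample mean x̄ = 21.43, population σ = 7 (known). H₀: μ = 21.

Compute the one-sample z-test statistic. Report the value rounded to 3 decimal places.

test statistic = 0.363

SE = σ/√n = 7/√35 = 1.1832
z = (x̄−μ₀)/SE = (21.43−21)/1.1832 = 0.3634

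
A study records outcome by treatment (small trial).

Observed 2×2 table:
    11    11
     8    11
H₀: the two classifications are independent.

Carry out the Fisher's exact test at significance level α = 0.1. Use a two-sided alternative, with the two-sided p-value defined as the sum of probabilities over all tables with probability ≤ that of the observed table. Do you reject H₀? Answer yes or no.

reject H₀: no

Margins: r₁=22, r₂=19, c₁=19, c₂=22, n=41
p_obs = C(22,11)·C(19,8)/C(41,19); sum pmf over tables with pmf ≤ p_obs
p-value (two-sided) = 0.75584
At α=0.1: p ≥ α → fail to reject H₀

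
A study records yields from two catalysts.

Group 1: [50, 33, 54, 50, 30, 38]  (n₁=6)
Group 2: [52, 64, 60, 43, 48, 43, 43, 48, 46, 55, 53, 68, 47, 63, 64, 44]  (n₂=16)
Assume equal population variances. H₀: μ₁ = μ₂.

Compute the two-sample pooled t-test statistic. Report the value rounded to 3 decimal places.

x̄₁=42.500, s₁=10.114, n₁=6
x̄₂=52.562, s₂=8.695, n₂=16
s_p² = [5·10.114² + 15·8.695²]/20 = 82.2719
SE = √(s_p²·(1/6+1/16)) = 4.3421
t = (42.500−52.562)/4.3421 = -2.3174
df = 20

test statistic = -2.317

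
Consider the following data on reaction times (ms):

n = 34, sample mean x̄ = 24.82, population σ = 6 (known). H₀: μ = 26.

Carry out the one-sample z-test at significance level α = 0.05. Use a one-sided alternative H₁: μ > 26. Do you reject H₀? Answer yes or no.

SE = σ/√n = 6/√34 = 1.0290
z = (x̄−μ₀)/SE = (24.82−26)/1.0290 = -1.1468
p-value (one-sided, H₁ greater) = 0.87426
At α=0.05: p ≥ α → fail to reject H₀

reject H₀: no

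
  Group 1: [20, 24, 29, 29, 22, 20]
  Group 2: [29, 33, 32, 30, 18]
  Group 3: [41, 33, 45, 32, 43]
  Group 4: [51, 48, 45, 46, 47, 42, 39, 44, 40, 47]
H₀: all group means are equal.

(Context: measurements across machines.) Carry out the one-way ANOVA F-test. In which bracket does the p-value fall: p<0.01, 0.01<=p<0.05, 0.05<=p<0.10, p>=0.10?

Group means [24.00, 28.40, 38.80, 44.90], grand mean 35.731
SSB = Σnᵢ(x̄ᵢ−x̄)² = 1982.215; SSW = ΣΣ(x−x̄ᵢ)² = 496.900
MSB = 1982.215/3 = 660.7385; MSW = 496.900/22 = 22.5864
F = MSB/MSW = 29.2539
df = (3, 22)
p-value (upper-tail) = 0.00000
→ bracket: p<0.01

p-value bracket: p<0.01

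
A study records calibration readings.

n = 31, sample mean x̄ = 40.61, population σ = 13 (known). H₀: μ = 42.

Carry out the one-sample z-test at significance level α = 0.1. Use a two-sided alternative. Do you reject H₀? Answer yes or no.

reject H₀: no

SE = σ/√n = 13/√31 = 2.3349
z = (x̄−μ₀)/SE = (40.61−42)/2.3349 = -0.5953
p-value (two-sided) = 0.55163
At α=0.1: p ≥ α → fail to reject H₀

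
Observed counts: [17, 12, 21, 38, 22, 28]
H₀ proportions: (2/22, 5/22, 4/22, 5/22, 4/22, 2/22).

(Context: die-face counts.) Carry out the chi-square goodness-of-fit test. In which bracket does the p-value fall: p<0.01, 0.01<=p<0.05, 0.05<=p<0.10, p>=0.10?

p-value bracket: p<0.01

n = 138; E_i = n·p_i = [12.55, 31.36, 25.09, 31.36, 25.09, 12.55]
χ² = (17−12.55)²/12.55 + (12−31.36)²/31.36 + (21−25.09)²/25.09 + (38−31.36)²/31.36 + (22−25.09)²/25.09 + (28−12.55)²/12.55 = 35.0268
df = 5
p-value (upper-tail) = 0.00000
→ bracket: p<0.01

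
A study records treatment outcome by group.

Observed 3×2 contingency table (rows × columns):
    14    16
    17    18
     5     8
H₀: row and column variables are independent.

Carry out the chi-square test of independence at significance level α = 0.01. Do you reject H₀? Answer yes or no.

Row totals [30, 35, 13], col totals [36, 42], n=78
χ² = (14−13.85)²/13.85 + (16−16.15)²/16.15 + (17−16.15)²/16.15 + (18−18.85)²/18.85 + (5−6.00)²/6.00 + (8−7.00)²/7.00 = 0.3950
df = 2
p-value (upper-tail) = 0.82078
At α=0.01: p ≥ α → fail to reject H₀

reject H₀: no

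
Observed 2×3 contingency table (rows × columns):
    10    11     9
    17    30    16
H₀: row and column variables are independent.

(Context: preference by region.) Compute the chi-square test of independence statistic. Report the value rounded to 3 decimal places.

test statistic = 0.995

Row totals [30, 63], col totals [27, 41, 25], n=93
χ² = (10−8.71)²/8.71 + (11−13.23)²/13.23 + (9−8.06)²/8.06 + (17−18.29)²/18.29 + (30−27.77)²/27.77 + (16−16.94)²/16.94 = 0.9953
df = 2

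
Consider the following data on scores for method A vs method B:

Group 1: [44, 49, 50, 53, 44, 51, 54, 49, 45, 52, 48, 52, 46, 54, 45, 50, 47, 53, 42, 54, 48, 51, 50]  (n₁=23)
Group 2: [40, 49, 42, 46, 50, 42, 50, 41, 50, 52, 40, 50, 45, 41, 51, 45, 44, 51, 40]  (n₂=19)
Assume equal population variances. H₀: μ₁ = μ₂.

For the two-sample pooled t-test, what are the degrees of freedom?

degrees of freedom = 40

df = n₁ + n₂ − 2 = 23 + 19 − 2 = 40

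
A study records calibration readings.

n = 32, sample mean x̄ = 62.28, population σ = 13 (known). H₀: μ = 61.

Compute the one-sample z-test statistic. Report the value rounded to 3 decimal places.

test statistic = 0.557

SE = σ/√n = 13/√32 = 2.2981
z = (x̄−μ₀)/SE = (62.28−61)/2.2981 = 0.5570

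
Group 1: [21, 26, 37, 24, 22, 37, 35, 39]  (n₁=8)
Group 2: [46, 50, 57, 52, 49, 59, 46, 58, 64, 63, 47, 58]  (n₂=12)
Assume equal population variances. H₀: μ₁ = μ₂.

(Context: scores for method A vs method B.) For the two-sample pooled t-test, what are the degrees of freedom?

df = n₁ + n₂ − 2 = 8 + 12 − 2 = 18

degrees of freedom = 18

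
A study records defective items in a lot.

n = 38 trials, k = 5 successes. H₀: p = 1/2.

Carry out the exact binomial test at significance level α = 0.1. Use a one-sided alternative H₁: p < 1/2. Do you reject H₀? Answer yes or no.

reject H₀: yes

Exact binomial: n=38, k=5, p₀=1/2=0.5000
P(X≤5) from Σ C(n,i)·p₀^i·(1−p₀)^(n−i)
p-value (one-sided, H₁ less) = 0.00000
At α=0.1: p < α → reject H₀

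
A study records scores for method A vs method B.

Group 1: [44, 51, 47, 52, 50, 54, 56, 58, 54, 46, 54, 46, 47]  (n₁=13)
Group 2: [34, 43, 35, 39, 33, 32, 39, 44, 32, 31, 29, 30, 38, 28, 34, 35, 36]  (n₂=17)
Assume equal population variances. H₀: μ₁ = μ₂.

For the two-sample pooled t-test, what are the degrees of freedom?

df = n₁ + n₂ − 2 = 13 + 17 − 2 = 28

degrees of freedom = 28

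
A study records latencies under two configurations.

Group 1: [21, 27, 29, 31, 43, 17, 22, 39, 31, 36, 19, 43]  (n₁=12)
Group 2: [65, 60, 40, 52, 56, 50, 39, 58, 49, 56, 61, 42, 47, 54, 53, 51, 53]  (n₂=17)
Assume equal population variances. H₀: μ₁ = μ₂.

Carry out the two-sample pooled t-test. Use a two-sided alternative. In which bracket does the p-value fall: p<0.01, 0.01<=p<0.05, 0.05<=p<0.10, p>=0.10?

p-value bracket: p<0.01

x̄₁=29.833, s₁=9.054, n₁=12
x̄₂=52.118, s₂=7.245, n₂=17
s_p² = [11·9.054² + 16·7.245²]/27 = 64.4975
SE = √(s_p²·(1/12+1/17)) = 3.0280
t = (29.833−52.118)/3.0280 = -7.3594
df = 27
p-value (two-sided) = 0.00000
→ bracket: p<0.01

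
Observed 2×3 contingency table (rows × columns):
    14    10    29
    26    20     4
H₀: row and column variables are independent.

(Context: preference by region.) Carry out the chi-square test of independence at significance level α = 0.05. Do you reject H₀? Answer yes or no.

Row totals [53, 50], col totals [40, 30, 33], n=103
χ² = (14−20.58)²/20.58 + (10−15.44)²/15.44 + (29−16.98)²/16.98 + (26−19.42)²/19.42 + (20−14.56)²/14.56 + (4−16.02)²/16.02 = 25.8072
df = 2
p-value (upper-tail) = 0.00000
At α=0.05: p < α → reject H₀

reject H₀: yes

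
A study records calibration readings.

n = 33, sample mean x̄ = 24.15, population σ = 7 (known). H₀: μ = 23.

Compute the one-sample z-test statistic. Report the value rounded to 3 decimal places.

test statistic = 0.944

SE = σ/√n = 7/√33 = 1.2185
z = (x̄−μ₀)/SE = (24.15−23)/1.2185 = 0.9437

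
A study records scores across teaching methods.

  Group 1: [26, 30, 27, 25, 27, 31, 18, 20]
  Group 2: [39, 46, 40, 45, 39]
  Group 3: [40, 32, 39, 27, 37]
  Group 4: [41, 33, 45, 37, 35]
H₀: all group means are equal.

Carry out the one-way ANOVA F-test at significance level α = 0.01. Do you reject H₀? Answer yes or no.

reject H₀: yes

Group means [25.50, 41.80, 35.00, 38.20], grand mean 33.870
SSB = Σnᵢ(x̄ᵢ−x̄)² = 975.009; SSW = ΣΣ(x−x̄ᵢ)² = 399.600
MSB = 975.009/3 = 325.0029; MSW = 399.600/19 = 21.0316
F = MSB/MSW = 15.4531
df = (3, 19)
p-value (upper-tail) = 0.00002
At α=0.01: p < α → reject H₀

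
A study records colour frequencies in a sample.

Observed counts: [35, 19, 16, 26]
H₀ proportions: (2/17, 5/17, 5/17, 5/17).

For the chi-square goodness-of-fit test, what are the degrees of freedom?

df = k − 1 = 4 − 1 = 3

degrees of freedom = 3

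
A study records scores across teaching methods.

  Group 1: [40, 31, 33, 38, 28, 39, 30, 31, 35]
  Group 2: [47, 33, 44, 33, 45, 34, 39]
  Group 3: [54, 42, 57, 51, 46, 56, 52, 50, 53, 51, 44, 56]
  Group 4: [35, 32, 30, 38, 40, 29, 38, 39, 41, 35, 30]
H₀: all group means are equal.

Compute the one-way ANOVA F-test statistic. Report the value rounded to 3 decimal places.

test statistic = 29.137

Group means [33.89, 39.29, 51.00, 35.18], grand mean 40.487
SSB = Σnᵢ(x̄ᵢ−x̄)² = 2037.790; SSW = ΣΣ(x−x̄ᵢ)² = 815.954
MSB = 2037.790/3 = 679.2633; MSW = 815.954/35 = 23.3130
F = MSB/MSW = 29.1367
df = (3, 35)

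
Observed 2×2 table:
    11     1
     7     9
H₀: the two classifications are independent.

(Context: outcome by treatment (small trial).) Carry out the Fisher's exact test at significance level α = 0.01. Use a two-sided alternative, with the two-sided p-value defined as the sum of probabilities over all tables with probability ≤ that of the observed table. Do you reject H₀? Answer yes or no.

reject H₀: no

Margins: r₁=12, r₂=16, c₁=18, c₂=10, n=28
p_obs = C(12,11)·C(16,7)/C(28,18); sum pmf over tables with pmf ≤ p_obs
p-value (two-sided) = 0.01587
At α=0.01: p ≥ α → fail to reject H₀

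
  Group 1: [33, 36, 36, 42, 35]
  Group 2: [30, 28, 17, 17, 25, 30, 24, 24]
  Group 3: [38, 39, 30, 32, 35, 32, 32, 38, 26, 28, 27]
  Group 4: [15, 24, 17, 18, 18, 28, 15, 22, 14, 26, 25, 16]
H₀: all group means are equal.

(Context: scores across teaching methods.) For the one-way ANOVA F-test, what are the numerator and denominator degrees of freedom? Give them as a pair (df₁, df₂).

degrees of freedom = [3, 32]

k = 4 groups, N = 36 total
df = (k−1, N−k) = (4−1, 36−4) = (3, 32)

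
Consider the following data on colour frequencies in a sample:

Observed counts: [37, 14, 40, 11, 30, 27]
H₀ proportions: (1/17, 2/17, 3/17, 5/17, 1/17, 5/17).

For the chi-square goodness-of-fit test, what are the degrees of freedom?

df = k − 1 = 6 − 1 = 5

degrees of freedom = 5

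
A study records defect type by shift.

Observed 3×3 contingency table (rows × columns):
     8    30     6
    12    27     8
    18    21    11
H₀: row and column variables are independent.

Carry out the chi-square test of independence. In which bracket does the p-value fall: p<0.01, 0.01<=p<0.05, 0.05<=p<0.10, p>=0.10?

p-value bracket: p>=0.10

Row totals [44, 47, 50], col totals [38, 78, 25], n=141
χ² = (8−11.86)²/11.86 + (30−24.34)²/24.34 + (6−7.80)²/7.80 + (12−12.67)²/12.67 + (27−26.00)²/26.00 + (8−8.33)²/8.33 + (18−13.48)²/13.48 + (21−27.66)²/27.66 + (11−8.87)²/8.87 = 6.7109
df = 4
p-value (upper-tail) = 0.15198
→ bracket: p>=0.10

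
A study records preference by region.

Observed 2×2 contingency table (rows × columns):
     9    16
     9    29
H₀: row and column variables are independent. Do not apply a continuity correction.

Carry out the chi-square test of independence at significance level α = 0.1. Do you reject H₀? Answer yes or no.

Row totals [25, 38], col totals [18, 45], n=63
χ² = (9−7.14)²/7.14 + (16−17.86)²/17.86 + (9−10.86)²/10.86 + (29−27.14)²/27.14 = 1.1207
df = 1
p-value (upper-tail) = 0.28976
At α=0.1: p ≥ α → fail to reject H₀

reject H₀: no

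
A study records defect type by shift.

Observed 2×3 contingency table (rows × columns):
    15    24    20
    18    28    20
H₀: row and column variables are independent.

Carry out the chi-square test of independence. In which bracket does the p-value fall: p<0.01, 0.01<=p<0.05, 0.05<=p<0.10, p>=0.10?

Row totals [59, 66], col totals [33, 52, 40], n=125
χ² = (15−15.58)²/15.58 + (24−24.54)²/24.54 + (20−18.88)²/18.88 + (18−17.42)²/17.42 + (28−27.46)²/27.46 + (20−21.12)²/21.12 = 0.1890
df = 2
p-value (upper-tail) = 0.90982
→ bracket: p>=0.10

p-value bracket: p>=0.10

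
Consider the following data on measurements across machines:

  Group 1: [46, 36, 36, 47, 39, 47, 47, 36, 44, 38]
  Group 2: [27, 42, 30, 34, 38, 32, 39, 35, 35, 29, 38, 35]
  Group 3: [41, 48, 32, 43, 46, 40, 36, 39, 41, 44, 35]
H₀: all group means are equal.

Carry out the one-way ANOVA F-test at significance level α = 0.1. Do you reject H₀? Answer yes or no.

reject H₀: yes

Group means [41.60, 34.50, 40.45], grand mean 38.636
SSB = Σnᵢ(x̄ᵢ−x̄)² = 329.509; SSW = ΣΣ(x−x̄ᵢ)² = 672.127
MSB = 329.509/2 = 164.7545; MSW = 672.127/30 = 22.4042
F = MSB/MSW = 7.3537
df = (2, 30)
p-value (upper-tail) = 0.00252
At α=0.1: p < α → reject H₀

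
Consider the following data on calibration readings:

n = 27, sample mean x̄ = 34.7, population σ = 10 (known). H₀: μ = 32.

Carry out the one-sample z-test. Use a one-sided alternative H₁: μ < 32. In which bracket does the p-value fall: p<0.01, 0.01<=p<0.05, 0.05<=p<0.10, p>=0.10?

SE = σ/√n = 10/√27 = 1.9245
z = (x̄−μ₀)/SE = (34.7−32)/1.9245 = 1.4030
p-value (one-sided, H₁ less) = 0.91969
→ bracket: p>=0.10

p-value bracket: p>=0.10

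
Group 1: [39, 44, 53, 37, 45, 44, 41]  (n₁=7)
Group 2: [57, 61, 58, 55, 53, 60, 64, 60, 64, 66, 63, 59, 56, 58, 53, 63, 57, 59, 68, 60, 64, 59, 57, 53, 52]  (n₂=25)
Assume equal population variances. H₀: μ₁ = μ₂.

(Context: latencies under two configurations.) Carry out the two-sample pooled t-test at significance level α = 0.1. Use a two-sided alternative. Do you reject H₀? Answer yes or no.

reject H₀: yes

x̄₁=43.286, s₁=5.187, n₁=7
x̄₂=59.160, s₂=4.279, n₂=25
s_p² = [6·5.187² + 24·4.279²]/30 = 20.0263
SE = √(s_p²·(1/7+1/25)) = 1.9136
t = (43.286−59.160)/1.9136 = -8.2954
df = 30
p-value (two-sided) = 0.00000
At α=0.1: p < α → reject H₀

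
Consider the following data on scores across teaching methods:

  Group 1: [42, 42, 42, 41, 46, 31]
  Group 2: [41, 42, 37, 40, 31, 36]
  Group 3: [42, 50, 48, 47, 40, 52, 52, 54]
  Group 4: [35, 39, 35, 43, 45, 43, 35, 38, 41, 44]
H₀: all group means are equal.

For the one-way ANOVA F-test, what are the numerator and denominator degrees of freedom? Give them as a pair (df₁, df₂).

degrees of freedom = [3, 26]

k = 4 groups, N = 30 total
df = (k−1, N−k) = (4−1, 30−4) = (3, 26)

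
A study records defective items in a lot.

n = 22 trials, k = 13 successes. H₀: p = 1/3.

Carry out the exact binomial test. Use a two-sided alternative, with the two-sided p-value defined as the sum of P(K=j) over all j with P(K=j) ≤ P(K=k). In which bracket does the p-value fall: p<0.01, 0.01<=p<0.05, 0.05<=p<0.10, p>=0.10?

Exact binomial: n=22, k=13, p₀=1/3=0.3333
P(X=j) = C(n,j)·p₀^j·(1−p₀)^(n−j); p = Σ P(X=j) over j with P(X=j) ≤ P(X=13)
p-value (two-sided) = 0.02093
→ bracket: 0.01<=p<0.05

p-value bracket: 0.01<=p<0.05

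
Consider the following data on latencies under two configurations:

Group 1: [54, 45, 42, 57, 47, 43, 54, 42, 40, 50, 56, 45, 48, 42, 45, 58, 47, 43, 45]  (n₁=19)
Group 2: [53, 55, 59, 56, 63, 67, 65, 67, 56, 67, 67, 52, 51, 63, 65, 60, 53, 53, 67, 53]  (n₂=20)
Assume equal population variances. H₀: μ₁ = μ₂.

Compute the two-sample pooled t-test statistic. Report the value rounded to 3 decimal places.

x̄₁=47.526, s₁=5.660, n₁=19
x̄₂=59.600, s₂=6.108, n₂=20
s_p² = [18·5.660² + 19·6.108²]/37 = 34.7442
SE = √(s_p²·(1/19+1/20)) = 1.8883
t = (47.526−59.600)/1.8883 = -6.3938
df = 37

test statistic = -6.394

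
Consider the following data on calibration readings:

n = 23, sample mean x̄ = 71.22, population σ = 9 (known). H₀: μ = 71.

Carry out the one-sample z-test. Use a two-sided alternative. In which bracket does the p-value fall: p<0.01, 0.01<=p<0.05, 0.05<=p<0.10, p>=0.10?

SE = σ/√n = 9/√23 = 1.8766
z = (x̄−μ₀)/SE = (71.22−71)/1.8766 = 0.1172
p-value (two-sided) = 0.90668
→ bracket: p>=0.10

p-value bracket: p>=0.10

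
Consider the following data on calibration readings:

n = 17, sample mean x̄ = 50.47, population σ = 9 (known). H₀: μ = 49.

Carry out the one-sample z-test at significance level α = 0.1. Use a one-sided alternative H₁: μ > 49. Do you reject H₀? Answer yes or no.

reject H₀: no

SE = σ/√n = 9/√17 = 2.1828
z = (x̄−μ₀)/SE = (50.47−49)/2.1828 = 0.6734
p-value (one-sided, H₁ greater) = 0.25033
At α=0.1: p ≥ α → fail to reject H₀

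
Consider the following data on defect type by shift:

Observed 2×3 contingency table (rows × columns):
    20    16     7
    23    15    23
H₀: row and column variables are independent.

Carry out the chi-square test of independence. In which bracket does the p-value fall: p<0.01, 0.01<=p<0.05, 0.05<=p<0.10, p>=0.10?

Row totals [43, 61], col totals [43, 31, 30], n=104
χ² = (20−17.78)²/17.78 + (16−12.82)²/12.82 + (7−12.40)²/12.40 + (23−25.22)²/25.22 + (15−18.18)²/18.18 + (23−17.60)²/17.60 = 5.8343
df = 2
p-value (upper-tail) = 0.05409
→ bracket: 0.05<=p<0.10

p-value bracket: 0.05<=p<0.10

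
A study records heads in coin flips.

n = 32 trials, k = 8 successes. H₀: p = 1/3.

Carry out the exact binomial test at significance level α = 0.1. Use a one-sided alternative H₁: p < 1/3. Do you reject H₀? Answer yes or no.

reject H₀: no

Exact binomial: n=32, k=8, p₀=1/3=0.3333
P(X≤8) from Σ C(n,i)·p₀^i·(1−p₀)^(n−i)
p-value (one-sided, H₁ less) = 0.21056
At α=0.1: p ≥ α → fail to reject H₀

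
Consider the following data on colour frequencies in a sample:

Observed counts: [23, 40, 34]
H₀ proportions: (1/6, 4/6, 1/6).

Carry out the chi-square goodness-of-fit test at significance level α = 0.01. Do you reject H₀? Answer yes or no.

reject H₀: yes

n = 97; E_i = n·p_i = [16.17, 64.67, 16.17]
χ² = (23−16.17)²/16.17 + (40−64.67)²/64.67 + (34−16.17)²/16.17 = 31.9691
df = 2
p-value (upper-tail) = 0.00000
At α=0.01: p < α → reject H₀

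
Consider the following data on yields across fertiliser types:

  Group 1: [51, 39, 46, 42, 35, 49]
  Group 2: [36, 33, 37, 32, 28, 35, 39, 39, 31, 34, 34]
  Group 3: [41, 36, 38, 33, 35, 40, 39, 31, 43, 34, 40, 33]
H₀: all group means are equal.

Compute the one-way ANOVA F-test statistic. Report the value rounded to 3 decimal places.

Group means [43.67, 34.36, 36.92], grand mean 37.345
SSB = Σnᵢ(x̄ᵢ−x̄)² = 339.756; SSW = ΣΣ(x−x̄ᵢ)² = 456.795
MSB = 339.756/2 = 169.8781; MSW = 456.795/26 = 17.5691
F = MSB/MSW = 9.6692
df = (2, 26)

test statistic = 9.669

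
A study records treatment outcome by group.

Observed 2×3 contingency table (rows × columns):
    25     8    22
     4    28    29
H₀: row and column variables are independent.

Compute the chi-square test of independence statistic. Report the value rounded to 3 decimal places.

test statistic = 27.041

Row totals [55, 61], col totals [29, 36, 51], n=116
χ² = (25−13.75)²/13.75 + (8−17.07)²/17.07 + (22−24.18)²/24.18 + (4−15.25)²/15.25 + (28−18.93)²/18.93 + (29−26.82)²/26.82 = 27.0408
df = 2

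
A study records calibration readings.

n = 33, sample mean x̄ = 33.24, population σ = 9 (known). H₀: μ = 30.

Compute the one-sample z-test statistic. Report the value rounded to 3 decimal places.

SE = σ/√n = 9/√33 = 1.5667
z = (x̄−μ₀)/SE = (33.24−30)/1.5667 = 2.0680

test statistic = 2.068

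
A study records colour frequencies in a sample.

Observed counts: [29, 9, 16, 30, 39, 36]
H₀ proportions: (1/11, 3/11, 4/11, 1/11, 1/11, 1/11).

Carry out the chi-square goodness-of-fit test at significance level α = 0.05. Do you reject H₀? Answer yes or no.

n = 159; E_i = n·p_i = [14.45, 43.36, 57.82, 14.45, 14.45, 14.45]
χ² = (29−14.45)²/14.45 + (9−43.36)²/43.36 + (16−57.82)²/57.82 + (30−14.45)²/14.45 + (39−14.45)²/14.45 + (36−14.45)²/14.45 = 162.6289
df = 5
p-value (upper-tail) = 0.00000
At α=0.05: p < α → reject H₀

reject H₀: yes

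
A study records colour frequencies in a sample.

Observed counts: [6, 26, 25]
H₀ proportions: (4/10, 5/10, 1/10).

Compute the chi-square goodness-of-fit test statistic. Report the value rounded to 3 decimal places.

test statistic = 77.947

n = 57; E_i = n·p_i = [22.80, 28.50, 5.70]
χ² = (6−22.80)²/22.80 + (26−28.50)²/28.50 + (25−5.70)²/5.70 = 77.9474
df = 2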